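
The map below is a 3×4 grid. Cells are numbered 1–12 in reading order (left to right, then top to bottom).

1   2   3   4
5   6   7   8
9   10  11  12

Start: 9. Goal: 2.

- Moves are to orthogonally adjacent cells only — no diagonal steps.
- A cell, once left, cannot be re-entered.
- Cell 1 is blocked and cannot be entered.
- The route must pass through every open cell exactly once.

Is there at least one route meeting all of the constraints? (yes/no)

no

Colour the cells like a checkerboard: each orthogonal step flips colour, so a Hamiltonian route alternates colours. Here there are 5 cells of one colour and 6 of the other, with start on the opposite colour to the goal — the counts and endpoints can't be arranged into an alternating sequence of length 11, so no Hamiltonian route exists.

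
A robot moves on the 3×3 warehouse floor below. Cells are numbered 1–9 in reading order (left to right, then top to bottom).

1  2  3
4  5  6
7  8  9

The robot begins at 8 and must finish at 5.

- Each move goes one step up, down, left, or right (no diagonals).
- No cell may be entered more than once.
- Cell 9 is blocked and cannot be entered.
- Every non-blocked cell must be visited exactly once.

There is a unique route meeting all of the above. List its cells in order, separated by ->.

8 -> 7 -> 4 -> 1 -> 2 -> 3 -> 6 -> 5

Need to visit all 8 open cells exactly once, starting at 8 and ending at 5.
Cell 6 has only two open neighbours (3 and 5), so the path must pass straight through it: one of those is the cell it's entered from and the other is where it exits.
Route from 8: left to 7, 2× up (reaching 1), 2× right (reaching 3), down to 6, left to 5 — 7 moves in all.
Check: all 8 open cells covered.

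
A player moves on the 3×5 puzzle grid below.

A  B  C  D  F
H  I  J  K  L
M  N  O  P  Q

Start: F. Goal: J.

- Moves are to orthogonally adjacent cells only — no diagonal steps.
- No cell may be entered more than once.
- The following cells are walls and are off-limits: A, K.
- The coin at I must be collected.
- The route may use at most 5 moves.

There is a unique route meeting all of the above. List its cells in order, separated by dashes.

F - D - C - B - I - J

The budget equals the shortest possible length, so every move has to be on a shortest route through the required cells.
Route from F: left 3 to B, down 1 to I, right 1 to J — 5 moves in all.
Check: all required cells visited; 5 ≤ 5 moves.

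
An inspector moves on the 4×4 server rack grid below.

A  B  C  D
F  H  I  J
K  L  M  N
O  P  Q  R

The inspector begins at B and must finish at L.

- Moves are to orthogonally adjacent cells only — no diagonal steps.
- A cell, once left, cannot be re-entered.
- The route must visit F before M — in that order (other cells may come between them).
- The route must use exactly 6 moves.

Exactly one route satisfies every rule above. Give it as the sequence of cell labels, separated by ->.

The waypoints must appear in the order F, M, with no cell reused.
Route from B: left 1 to A, down 1 to F, right 2 to I, down 1 to M, left 1 to L — 6 moves in all.
Check: order respected (F at step 2, M at step 5); 6 moves as required.

B -> A -> F -> H -> I -> M -> L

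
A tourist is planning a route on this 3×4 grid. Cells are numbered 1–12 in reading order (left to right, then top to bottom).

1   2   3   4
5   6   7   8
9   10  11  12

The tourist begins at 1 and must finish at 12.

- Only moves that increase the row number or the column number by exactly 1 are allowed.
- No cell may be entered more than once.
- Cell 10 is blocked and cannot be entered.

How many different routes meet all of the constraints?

7

A right/down-only route from 1 to 12 makes exactly 2 down-moves and 3 right-moves in some order.
With no other constraints that would be C(5,2) = 10 routes.
Subtract routes through each blocked cell (inclusion–exclusion for overlaps): − through 10: 3 → 7.
That gives 7 routes.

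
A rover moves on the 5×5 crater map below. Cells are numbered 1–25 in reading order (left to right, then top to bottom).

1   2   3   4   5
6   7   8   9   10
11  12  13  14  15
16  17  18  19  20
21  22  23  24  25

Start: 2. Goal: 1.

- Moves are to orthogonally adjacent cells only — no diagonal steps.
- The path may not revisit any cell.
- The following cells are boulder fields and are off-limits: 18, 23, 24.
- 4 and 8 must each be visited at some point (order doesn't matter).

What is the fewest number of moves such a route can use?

Any route passes through 4 and 8 in some order between 2 and 1. Summing Manhattan distances along each leg and taking the cheapest ordering (2 → 4 → 8 → 1) gives a lower bound of 2 + 2 + 3 = 7 moves.
A route of 7 moves achieves this: 2 → 3 → 4 → 9 → 8 → 7 → 6 → 1.
Since 7 matches the lower bound, it is optimal.

7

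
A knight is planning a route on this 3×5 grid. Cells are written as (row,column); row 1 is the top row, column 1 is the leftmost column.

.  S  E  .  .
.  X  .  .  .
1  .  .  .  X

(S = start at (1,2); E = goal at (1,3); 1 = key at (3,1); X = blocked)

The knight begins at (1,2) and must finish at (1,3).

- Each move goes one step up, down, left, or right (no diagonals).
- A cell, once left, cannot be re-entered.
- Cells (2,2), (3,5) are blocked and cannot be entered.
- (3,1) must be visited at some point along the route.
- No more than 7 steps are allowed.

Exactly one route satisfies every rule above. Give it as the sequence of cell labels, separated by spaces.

Any route must reach (3,1) and still end at (1,3) within 7 moves, so the order of the required stops is forced.
Route from (1,2): left 1 to (1,1), down 2 to (3,1), right 2 to (3,3), up 2 to (1,3) — 7 moves in all.
Check: all required cells visited; 7 ≤ 7 moves.

(1,2) (1,1) (2,1) (3,1) (3,2) (3,3) (2,3) (1,3)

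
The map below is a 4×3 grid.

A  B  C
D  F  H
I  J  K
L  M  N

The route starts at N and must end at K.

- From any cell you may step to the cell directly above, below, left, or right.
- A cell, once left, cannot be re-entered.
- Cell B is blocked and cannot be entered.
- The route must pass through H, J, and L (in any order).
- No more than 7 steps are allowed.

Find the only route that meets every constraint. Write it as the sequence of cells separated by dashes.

The 7-move cap with required stops at H, J, L leaves no slack for detours.
Route from N: left 2 to L, up 1 to I, right 1 to J, up 1 to F, right 1 to H, down 1 to K — 7 moves in all.
Check: all required cells visited; 7 ≤ 7 moves.

N - M - L - I - J - F - H - K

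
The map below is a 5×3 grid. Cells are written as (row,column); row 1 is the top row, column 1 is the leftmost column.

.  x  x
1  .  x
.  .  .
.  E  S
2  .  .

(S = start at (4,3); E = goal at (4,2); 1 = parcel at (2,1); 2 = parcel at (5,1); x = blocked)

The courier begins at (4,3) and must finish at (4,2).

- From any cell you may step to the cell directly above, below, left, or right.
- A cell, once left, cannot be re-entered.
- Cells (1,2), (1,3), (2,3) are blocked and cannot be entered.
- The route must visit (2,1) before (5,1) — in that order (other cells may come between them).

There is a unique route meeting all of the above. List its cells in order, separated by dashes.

(4,3) - (3,3) - (3,2) - (2,2) - (2,1) - (3,1) - (4,1) - (5,1) - (5,2) - (4,2)

The waypoints must appear in the order (2,1), (5,1), with no cell reused.
Route from (4,3): up to (3,3), left to (3,2), up to (2,2), left to (2,1), 3× down (reaching (5,1)), right to (5,2), up to (4,2) — 9 moves in all.
Check: order respected (1 at step 4, 2 at step 7).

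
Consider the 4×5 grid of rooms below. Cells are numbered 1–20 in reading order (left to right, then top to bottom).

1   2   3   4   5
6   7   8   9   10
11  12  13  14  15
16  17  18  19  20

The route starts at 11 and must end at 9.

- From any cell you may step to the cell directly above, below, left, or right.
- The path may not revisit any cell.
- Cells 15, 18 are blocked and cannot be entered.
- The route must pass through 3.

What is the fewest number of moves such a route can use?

6

Any route passes through 3 somewhere between 11 and 9. Summing Manhattan distances along the two legs (11 → 3 → 9) gives a lower bound of 4 + 2 = 6 moves.
A route of 6 moves achieves this: 11 → 6 → 1 → 2 → 3 → 8 → 9.
Since 6 matches the lower bound, it is optimal.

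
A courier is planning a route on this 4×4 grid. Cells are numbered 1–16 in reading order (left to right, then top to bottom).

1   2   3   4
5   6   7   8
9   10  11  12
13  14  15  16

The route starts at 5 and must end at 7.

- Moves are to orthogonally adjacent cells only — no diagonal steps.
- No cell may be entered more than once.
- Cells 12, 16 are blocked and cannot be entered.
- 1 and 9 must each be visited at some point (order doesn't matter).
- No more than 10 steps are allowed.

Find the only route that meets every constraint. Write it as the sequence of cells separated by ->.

The budget equals the shortest possible length, so every move has to be on a shortest route through the required cells.
Route from 5: up to 1, right to 2, 2× down (reaching 10), left to 9, down to 13, 2× right (reaching 15), 2× up (reaching 7) — 10 moves in all.
Check: all required cells visited; 10 ≤ 10 moves.

5 -> 1 -> 2 -> 6 -> 10 -> 9 -> 13 -> 14 -> 15 -> 11 -> 7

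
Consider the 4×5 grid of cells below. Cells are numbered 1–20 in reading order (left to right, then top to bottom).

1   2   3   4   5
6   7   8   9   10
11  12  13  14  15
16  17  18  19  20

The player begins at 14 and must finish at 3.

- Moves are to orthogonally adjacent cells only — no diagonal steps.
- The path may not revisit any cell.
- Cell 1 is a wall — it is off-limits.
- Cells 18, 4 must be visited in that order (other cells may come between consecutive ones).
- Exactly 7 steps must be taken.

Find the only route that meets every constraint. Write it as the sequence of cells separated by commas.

14, 19, 18, 13, 8, 9, 4, 3

The waypoints must appear in the order 18, 4, with no cell reused.
Route from 14: down 1 to 19, left 1 to 18, up 2 to 8, right 1 to 9, up 1 to 4, left 1 to 3 — 7 moves in all.
Check: order respected (18 at step 2, 4 at step 6); 7 moves as required.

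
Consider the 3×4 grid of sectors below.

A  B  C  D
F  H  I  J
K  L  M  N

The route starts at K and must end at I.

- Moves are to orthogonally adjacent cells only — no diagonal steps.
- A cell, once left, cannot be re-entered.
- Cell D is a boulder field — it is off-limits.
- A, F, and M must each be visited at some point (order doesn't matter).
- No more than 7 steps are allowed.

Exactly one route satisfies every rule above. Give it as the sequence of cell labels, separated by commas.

Any route must reach A, F, and M and still end at I within 7 moves, so the order of the required stops is forced.
Route from K: 2× up (reaching A), right to B, 2× down (reaching L), right to M, up to I — 7 moves in all.
Check: all required cells visited; 7 ≤ 7 moves.

K, F, A, B, H, L, M, I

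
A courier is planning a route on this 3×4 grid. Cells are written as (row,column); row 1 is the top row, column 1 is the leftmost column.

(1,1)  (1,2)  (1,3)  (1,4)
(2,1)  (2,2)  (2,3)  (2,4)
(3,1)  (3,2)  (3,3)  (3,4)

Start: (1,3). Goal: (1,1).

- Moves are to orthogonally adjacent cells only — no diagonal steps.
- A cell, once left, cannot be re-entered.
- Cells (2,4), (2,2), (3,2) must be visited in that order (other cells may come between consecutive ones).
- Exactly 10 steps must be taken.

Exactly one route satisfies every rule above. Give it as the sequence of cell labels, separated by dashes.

The waypoints must appear in the order (2,4), (2,2), (3,2), with no cell reused.
Route from (1,3): right 1 to (1,4), down 2 to (3,4), left 1 to (3,3), up 1 to (2,3), left 1 to (2,2), down 1 to (3,2), left 1 to (3,1), up 2 to (1,1) — 10 moves in all.
Check: order respected ((2,4) at step 2, (2,2) at step 6, (3,2) at step 7); 10 moves as required.

(1,3) - (1,4) - (2,4) - (3,4) - (3,3) - (2,3) - (2,2) - (3,2) - (3,1) - (2,1) - (1,1)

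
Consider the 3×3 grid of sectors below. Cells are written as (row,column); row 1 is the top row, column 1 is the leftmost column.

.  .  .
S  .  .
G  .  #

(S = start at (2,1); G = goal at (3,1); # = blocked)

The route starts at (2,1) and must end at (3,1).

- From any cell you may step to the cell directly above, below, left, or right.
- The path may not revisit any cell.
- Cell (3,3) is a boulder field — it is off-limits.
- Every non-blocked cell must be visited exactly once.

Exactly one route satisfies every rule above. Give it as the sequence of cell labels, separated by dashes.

Need to visit all 8 open cells exactly once, starting at (2,1) and ending at (3,1).
Cell (1,1) has only two open neighbours ((2,1) and (1,2)), so the path must pass straight through it: one of those is the cell it's entered from and the other is where it exits.
Route from (2,1): up to (1,1), 2× right (reaching (1,3)), down to (2,3), left to (2,2), down to (3,2), left to (3,1) — 7 moves in all.
Check: all 8 open cells covered.

(2,1) - (1,1) - (1,2) - (1,3) - (2,3) - (2,2) - (3,2) - (3,1)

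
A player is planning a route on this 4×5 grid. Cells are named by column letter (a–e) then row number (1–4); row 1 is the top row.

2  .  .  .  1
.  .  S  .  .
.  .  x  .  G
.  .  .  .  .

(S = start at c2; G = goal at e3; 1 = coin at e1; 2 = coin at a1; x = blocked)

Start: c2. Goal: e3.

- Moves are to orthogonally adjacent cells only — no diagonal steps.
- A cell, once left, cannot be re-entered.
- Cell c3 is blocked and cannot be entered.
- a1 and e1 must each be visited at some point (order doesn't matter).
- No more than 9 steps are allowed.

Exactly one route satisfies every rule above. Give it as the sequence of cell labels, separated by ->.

c2 -> b2 -> a2 -> a1 -> b1 -> c1 -> d1 -> e1 -> e2 -> e3

Any route must reach a1 and e1 and still end at e3 within 9 moves, so the order of the required stops is forced.
Route from c2: 2× left (reaching a2), up to a1, 4× right (reaching e1), 2× down (reaching e3) — 9 moves in all.
Check: all required cells visited; 9 ≤ 9 moves.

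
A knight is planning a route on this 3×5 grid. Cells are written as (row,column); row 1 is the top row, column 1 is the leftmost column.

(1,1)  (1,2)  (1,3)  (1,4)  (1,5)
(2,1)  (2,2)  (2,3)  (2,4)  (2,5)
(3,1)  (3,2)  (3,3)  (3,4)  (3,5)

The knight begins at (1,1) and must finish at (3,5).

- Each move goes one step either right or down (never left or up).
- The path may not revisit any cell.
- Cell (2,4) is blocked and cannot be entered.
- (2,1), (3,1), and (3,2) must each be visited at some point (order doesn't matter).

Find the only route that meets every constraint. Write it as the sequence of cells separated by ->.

(1,1) -> (2,1) -> (3,1) -> (3,2) -> (3,3) -> (3,4) -> (3,5)

Moves only go right or down, so the column and row indices never decrease.
Route from (1,1): 2× down (reaching (3,1)), 4× right (reaching (3,5)) — 6 moves in all.
Check: all required cells visited.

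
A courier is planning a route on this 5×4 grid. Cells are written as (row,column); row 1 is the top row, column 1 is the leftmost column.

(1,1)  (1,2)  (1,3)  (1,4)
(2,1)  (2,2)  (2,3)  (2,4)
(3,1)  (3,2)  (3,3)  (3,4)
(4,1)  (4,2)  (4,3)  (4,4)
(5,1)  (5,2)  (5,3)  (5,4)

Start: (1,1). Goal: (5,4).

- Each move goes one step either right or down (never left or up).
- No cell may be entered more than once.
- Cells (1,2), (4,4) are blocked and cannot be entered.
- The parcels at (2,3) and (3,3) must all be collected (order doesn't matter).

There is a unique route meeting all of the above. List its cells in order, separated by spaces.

(1,1) (2,1) (2,2) (2,3) (3,3) (4,3) (5,3) (5,4)

Moves only go right or down, so the column and row indices never decrease.
Route from (1,1): down 1 to (2,1), right 2 to (2,3), down 3 to (5,3), right 1 to (5,4) — 7 moves in all.
Check: all required cells visited.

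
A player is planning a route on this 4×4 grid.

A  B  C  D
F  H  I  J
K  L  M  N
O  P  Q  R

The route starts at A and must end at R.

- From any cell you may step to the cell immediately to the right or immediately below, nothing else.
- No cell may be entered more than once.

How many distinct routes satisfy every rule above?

A right/down-only route from A to R makes exactly 3 down-moves and 3 right-moves in some order.
With no other constraints that would be C(6,3) = 20 routes.
That gives 20 routes.

20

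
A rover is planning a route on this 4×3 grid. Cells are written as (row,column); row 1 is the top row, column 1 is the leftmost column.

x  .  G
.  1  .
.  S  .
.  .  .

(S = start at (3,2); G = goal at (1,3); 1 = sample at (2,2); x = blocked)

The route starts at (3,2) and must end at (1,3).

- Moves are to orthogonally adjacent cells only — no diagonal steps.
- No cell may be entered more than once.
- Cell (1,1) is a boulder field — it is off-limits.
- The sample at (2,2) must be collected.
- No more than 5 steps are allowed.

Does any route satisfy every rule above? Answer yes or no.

One route that works: (3,2) → (2,2) → (1,2) → (1,3).

yes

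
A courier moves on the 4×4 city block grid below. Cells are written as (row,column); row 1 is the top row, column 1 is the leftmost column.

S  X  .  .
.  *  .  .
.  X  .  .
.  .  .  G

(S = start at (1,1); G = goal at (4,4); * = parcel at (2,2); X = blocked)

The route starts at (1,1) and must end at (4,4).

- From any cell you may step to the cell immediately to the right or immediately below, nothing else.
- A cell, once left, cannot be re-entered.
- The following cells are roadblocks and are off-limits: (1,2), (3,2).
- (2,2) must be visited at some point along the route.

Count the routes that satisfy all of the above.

A right/down-only route from (1,1) to (4,4) makes exactly 3 down-moves and 3 right-moves in some order.
With no other constraints that would be C(6,3) = 20 routes.
Split at (2,2) and multiply the segment counts (each segment already excludes blocked cells): (1,1)→(2,2): 1; (2,2)→(4,4): 3; product = 3.
That gives 3 routes.

3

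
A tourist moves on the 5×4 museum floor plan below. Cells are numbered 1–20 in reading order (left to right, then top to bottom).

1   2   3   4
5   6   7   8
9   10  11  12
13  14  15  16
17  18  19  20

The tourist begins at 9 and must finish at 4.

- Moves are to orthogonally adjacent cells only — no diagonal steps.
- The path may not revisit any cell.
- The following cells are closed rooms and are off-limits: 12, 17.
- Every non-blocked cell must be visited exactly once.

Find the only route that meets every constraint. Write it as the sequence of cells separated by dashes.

Need to visit all 18 open cells exactly once, starting at 9 and ending at 4.
Cell 13 has only two open neighbours (9 and 14), so the path must pass straight through it: one of those is the cell it's entered from and the other is where it exits.
Route from 9: down 1 to 13, right 1 to 14, down 1 to 18, right 2 to 20, up 1 to 16, left 1 to 15, up 1 to 11, left 1 to 10, up 1 to 6, left 1 to 5, up 1 to 1, right 2 to 3, down 1 to 7, right 1 to 8, up 1 to 4 — 17 moves in all.
Check: all 18 open cells covered.

9 - 13 - 14 - 18 - 19 - 20 - 16 - 15 - 11 - 10 - 6 - 5 - 1 - 2 - 3 - 7 - 8 - 4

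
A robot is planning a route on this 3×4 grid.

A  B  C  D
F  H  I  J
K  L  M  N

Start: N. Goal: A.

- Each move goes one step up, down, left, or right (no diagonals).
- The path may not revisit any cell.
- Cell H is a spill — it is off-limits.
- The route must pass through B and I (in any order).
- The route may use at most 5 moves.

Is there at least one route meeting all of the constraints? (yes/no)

One route that works: N → J → I → C → B → A.

yes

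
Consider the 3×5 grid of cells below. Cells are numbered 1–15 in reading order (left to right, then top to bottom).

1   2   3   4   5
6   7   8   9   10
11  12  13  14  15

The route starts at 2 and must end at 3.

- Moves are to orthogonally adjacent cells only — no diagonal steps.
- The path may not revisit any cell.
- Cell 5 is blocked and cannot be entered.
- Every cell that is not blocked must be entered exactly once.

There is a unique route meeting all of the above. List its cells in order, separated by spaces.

Need to visit all 14 open cells exactly once, starting at 2 and ending at 3.
Cell 1 has only two open neighbours (6 and 2), so the path must pass straight through it: one of those is the cell it's entered from and the other is where it exits.
Route from 2: left 1 to 1, down 2 to 11, right 1 to 12, up 1 to 7, right 1 to 8, down 1 to 13, right 2 to 15, up 1 to 10, left 1 to 9, up 1 to 4, left 1 to 3 — 13 moves in all.
Check: all 14 open cells covered.

2 1 6 11 12 7 8 13 14 15 10 9 4 3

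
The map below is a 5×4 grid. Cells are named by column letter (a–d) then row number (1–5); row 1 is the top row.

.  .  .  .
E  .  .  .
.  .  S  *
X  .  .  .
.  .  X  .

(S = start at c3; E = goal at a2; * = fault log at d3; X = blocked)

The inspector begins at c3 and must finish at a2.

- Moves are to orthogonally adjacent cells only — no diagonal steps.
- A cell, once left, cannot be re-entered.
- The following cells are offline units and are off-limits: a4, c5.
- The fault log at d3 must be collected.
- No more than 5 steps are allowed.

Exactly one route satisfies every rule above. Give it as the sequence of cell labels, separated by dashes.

c3 - d3 - d2 - c2 - b2 - a2

The budget equals the shortest possible length, so every move has to be on a shortest route through the required cells.
Route from c3: right 1 to d3, up 1 to d2, left 3 to a2 — 5 moves in all.
Check: all required cells visited; 5 ≤ 5 moves.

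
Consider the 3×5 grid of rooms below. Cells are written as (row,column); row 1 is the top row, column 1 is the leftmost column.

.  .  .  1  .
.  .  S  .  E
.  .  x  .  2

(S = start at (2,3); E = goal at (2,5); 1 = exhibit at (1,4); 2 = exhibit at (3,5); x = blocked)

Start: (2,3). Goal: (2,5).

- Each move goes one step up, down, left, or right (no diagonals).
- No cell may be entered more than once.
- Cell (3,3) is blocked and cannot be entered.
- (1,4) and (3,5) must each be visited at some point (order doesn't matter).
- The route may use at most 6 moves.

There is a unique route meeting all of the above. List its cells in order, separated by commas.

Any route must reach (1,4) and (3,5) and still end at (2,5) within 6 moves, so the order of the required stops is forced.
Route from (2,3): up to (1,3), right to (1,4), 2× down (reaching (3,4)), right to (3,5), up to (2,5) — 6 moves in all.
Check: all required cells visited; 6 ≤ 6 moves.

(2,3), (1,3), (1,4), (2,4), (3,4), (3,5), (2,5)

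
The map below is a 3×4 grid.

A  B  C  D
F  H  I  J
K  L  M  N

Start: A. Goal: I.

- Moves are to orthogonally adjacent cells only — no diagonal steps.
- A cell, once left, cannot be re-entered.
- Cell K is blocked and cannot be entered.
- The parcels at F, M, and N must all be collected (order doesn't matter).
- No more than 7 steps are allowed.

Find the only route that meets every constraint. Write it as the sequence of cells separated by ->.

A -> F -> H -> L -> M -> N -> J -> I

The 7-move cap with required stops at F, M, N leaves no slack for detours.
Route from A: down to F, right to H, down to L, 2× right (reaching N), up to J, left to I — 7 moves in all.
Check: all required cells visited; 7 ≤ 7 moves.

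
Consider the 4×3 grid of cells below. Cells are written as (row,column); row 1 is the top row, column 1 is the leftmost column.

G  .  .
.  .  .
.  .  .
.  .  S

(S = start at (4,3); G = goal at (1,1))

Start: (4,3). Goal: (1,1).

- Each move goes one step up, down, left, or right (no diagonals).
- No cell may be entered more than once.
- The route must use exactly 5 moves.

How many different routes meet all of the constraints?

Need simple routes of exactly 5 moves from (4,3) to (1,1) (Manhattan distance 5, so 0 moves are spent on a detour and 0 undoing it).
Branch systematically from the start, pruning whenever the remaining move budget drops below the Manhattan distance to (1,1) or differs from it in parity. Grouping the completions by first move — via (3,3): 6; via (4,2): 4 — and summing: 6 + 4 = 10.
That gives 10 routes.

10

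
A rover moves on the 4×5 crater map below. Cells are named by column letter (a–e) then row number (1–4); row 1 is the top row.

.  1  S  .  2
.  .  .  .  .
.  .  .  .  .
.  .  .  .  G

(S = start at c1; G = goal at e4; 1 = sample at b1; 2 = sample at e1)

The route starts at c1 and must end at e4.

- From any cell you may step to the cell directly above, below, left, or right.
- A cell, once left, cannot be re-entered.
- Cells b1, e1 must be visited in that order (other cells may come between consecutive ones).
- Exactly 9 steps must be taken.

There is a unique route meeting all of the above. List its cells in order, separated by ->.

c1 -> b1 -> b2 -> c2 -> d2 -> d1 -> e1 -> e2 -> e3 -> e4

The waypoints must appear in the order b1, e1, with no cell reused.
Route from c1: left to b1, down to b2, 2× right (reaching d2), up to d1, right to e1, 3× down (reaching e4) — 9 moves in all.
Check: order respected (1 at step 1, 2 at step 6); 9 moves as required.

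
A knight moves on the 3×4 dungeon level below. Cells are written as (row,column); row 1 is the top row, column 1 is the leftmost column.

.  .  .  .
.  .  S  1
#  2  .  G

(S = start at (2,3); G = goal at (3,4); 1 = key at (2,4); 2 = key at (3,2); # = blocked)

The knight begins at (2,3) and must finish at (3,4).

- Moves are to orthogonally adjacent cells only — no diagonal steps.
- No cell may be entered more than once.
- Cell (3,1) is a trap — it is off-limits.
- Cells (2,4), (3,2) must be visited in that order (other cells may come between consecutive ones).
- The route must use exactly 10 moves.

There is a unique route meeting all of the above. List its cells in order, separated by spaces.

(2,3) (2,4) (1,4) (1,3) (1,2) (1,1) (2,1) (2,2) (3,2) (3,3) (3,4)

The waypoints must appear in the order (2,4), (3,2), with no cell reused.
Route from (2,3): right 1 to (2,4), up 1 to (1,4), left 3 to (1,1), down 1 to (2,1), right 1 to (2,2), down 1 to (3,2), right 2 to (3,4) — 10 moves in all.
Check: order respected (1 at step 1, 2 at step 8); 10 moves as required.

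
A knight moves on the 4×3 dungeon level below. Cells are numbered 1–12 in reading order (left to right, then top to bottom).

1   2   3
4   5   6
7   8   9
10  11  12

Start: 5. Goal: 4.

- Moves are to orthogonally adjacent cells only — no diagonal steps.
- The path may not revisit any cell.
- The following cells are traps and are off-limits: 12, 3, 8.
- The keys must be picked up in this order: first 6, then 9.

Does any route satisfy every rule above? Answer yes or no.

no

9 must be visited but has only one open neighbour (6), and it is neither the start nor the goal — the route would have to enter and leave through 6, re-entering it.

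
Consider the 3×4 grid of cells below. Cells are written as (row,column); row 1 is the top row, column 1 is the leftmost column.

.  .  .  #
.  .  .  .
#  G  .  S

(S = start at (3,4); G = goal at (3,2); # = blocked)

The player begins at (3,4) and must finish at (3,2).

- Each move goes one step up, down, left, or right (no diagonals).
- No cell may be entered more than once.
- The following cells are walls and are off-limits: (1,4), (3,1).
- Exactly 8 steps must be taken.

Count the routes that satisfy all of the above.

Need simple routes of exactly 8 moves from (3,4) to (3,2) (Manhattan distance 2, so 3 moves are spent on a detour and 3 undoing it).
Enumerating: (3,4) (2,4) (2,3) (1,3) (1,2) (1,1) (2,1) (2,2) (3,2) | (3,4) (3,3) (2,3) (1,3) (1,2) (1,1) (2,1) (2,2) (3,2).
That gives 2 routes.

2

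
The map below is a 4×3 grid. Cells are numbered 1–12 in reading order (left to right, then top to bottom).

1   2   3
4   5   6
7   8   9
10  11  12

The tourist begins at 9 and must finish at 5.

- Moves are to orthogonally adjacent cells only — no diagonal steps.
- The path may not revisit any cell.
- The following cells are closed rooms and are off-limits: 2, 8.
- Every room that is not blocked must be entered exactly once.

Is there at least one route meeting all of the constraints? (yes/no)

no

Cell 1 has only one open neighbour but is neither the start nor the goal, so a Hamiltonian route would have to both enter and leave it through the same neighbour — impossible without revisiting.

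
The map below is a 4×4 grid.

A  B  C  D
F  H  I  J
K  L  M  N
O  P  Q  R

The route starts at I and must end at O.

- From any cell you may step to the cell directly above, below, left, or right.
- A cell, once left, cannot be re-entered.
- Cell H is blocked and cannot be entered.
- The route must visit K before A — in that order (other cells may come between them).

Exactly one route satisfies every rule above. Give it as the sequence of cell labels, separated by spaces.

I M L K F A B C D J N R Q P O

The waypoints must appear in the order K, A, with no cell reused.
Route from I: down to M, 2× left (reaching K), 2× up (reaching A), 3× right (reaching D), 3× down (reaching R), 3× left (reaching O) — 14 moves in all.
Check: order respected (K at step 3, A at step 5).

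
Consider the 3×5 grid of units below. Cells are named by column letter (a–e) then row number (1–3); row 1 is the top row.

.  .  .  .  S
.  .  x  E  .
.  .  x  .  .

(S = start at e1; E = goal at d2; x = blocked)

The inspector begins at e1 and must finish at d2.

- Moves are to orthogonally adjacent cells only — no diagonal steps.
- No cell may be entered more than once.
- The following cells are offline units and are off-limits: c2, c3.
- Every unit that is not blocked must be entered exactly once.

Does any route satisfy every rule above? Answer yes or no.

Exhausting the options from e1, every branch either dead-ends against blocked cells, would have to re-enter a cell already used, or reaches the goal with a constraint still unmet.

no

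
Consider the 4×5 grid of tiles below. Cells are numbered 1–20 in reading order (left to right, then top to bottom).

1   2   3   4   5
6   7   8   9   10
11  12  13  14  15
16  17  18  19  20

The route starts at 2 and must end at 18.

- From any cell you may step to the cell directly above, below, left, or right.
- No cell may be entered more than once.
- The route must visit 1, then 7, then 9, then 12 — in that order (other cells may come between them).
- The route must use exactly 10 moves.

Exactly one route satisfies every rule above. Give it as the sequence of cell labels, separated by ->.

The waypoints must appear in the order 1, 7, 9, 12, with no cell reused.
Route from 2: left to 1, down to 6, 3× right (reaching 9), down to 14, 2× left (reaching 12), down to 17, right to 18 — 10 moves in all.
Check: order respected (1 at step 1, 7 at step 3, 9 at step 5, 12 at step 8); 10 moves as required.

2 -> 1 -> 6 -> 7 -> 8 -> 9 -> 14 -> 13 -> 12 -> 17 -> 18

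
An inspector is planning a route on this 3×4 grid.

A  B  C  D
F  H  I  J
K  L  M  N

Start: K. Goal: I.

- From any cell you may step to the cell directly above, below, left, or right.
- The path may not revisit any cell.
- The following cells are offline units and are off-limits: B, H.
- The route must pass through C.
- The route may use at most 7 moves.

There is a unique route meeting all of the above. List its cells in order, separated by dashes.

K - L - M - N - J - D - C - I

Any route must reach C and still end at I within 7 moves, so the order of the required stops is forced.
Route from K: 3× right (reaching N), 2× up (reaching D), left to C, down to I — 7 moves in all.
Check: all required cells visited; 7 ≤ 7 moves.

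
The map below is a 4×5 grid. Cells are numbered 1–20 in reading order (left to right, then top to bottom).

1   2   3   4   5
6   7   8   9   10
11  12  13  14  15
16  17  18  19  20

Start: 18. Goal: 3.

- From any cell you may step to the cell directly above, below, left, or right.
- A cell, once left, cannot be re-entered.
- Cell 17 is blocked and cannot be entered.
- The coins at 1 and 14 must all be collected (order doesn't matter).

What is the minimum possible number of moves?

9

Any route passes through 1 and 14 in some order between 18 and 3. Summing Manhattan distances along each leg and taking the cheapest ordering (18 → 14 → 1 → 3) gives a lower bound of 2 + 5 + 2 = 9 moves.
A route of 9 moves achieves this: 18 → 13 → 14 → 9 → 8 → 7 → 6 → 1 → 2 → 3.
Since 9 matches the lower bound, it is optimal.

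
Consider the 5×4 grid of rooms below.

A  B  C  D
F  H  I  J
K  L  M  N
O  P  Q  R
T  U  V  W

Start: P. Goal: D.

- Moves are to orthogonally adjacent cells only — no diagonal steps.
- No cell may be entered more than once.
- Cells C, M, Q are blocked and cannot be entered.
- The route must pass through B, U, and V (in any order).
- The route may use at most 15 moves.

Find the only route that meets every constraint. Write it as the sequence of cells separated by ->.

Any route must reach B, U, and V and still end at D within 15 moves, so the order of the required stops is forced.
Route from P: 3× up (reaching B), left to A, 4× down (reaching T), 3× right (reaching W), 4× up (reaching D) — 15 moves in all.
Check: all required cells visited; 15 ≤ 15 moves.

P -> L -> H -> B -> A -> F -> K -> O -> T -> U -> V -> W -> R -> N -> J -> D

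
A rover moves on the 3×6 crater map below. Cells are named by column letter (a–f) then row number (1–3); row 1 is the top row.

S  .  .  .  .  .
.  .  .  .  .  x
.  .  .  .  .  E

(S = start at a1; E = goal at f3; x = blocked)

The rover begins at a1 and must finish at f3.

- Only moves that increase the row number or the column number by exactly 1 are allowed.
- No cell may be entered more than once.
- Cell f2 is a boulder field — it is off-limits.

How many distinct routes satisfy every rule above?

A right/down-only route from a1 to f3 makes exactly 2 down-moves and 5 right-moves in some order.
With no other constraints that would be C(7,2) = 21 routes.
Subtract routes through each blocked cell (inclusion–exclusion for overlaps): − through f2: 6 → 15.
That gives 15 routes.

15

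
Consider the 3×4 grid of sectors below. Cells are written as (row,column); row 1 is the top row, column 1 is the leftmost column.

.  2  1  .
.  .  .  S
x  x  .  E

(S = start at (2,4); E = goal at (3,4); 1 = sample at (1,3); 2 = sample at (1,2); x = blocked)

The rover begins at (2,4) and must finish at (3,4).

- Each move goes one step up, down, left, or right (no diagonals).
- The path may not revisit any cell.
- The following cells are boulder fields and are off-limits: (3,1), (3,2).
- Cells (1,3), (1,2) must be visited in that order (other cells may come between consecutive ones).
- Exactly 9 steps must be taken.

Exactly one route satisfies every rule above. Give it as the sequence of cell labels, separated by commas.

(2,4), (1,4), (1,3), (1,2), (1,1), (2,1), (2,2), (2,3), (3,3), (3,4)

The waypoints must appear in the order (1,3), (1,2), with no cell reused.
Route from (2,4): up 1 to (1,4), left 3 to (1,1), down 1 to (2,1), right 2 to (2,3), down 1 to (3,3), right 1 to (3,4) — 9 moves in all.
Check: order respected (1 at step 2, 2 at step 3); 9 moves as required.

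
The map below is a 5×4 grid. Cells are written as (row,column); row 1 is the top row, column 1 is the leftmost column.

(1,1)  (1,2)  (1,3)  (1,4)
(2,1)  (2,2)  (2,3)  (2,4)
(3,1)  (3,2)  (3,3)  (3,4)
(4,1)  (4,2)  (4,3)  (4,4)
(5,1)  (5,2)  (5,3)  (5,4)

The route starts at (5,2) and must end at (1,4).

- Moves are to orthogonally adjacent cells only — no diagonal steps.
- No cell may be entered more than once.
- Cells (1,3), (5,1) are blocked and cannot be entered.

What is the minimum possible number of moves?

6

The Manhattan distance from (5,2) to (1,4) is |5−1| + |2−4| = 6, so at least 6 moves are needed.
A route of 6 moves achieves this: (5,2) → (4,2) → (3,2) → (2,2) → (2,3) → (2,4) → (1,4).
Since 6 matches the lower bound, it is optimal.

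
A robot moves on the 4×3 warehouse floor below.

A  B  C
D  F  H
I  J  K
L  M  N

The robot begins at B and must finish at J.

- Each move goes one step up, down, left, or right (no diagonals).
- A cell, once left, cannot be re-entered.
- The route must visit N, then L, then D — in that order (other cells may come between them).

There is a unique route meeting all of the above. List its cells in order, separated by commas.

The waypoints must appear in the order N, L, D, with no cell reused.
Route from B: right to C, 3× down (reaching N), 2× left (reaching L), 2× up (reaching D), right to F, down to J — 10 moves in all.
Check: order respected (N at step 4, L at step 6, D at step 8).

B, C, H, K, N, M, L, I, D, F, J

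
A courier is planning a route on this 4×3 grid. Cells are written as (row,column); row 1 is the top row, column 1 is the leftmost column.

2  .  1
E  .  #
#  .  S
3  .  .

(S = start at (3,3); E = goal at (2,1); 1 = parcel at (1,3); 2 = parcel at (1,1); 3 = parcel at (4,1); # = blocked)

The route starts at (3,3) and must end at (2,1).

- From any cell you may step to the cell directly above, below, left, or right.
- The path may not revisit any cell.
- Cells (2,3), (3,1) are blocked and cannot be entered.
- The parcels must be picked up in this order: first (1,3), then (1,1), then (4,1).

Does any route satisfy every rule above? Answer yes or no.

(1,3) must be visited but has only one open neighbour ((1,2)), and it is neither the start nor the goal — the route would have to enter and leave through (1,2), re-entering it.

no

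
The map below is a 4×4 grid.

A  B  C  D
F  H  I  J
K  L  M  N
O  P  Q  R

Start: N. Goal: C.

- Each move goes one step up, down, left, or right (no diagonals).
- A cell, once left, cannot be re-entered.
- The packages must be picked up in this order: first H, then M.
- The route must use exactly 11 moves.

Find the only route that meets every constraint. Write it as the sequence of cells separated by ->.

N -> R -> Q -> P -> O -> K -> F -> H -> L -> M -> I -> C

The waypoints must appear in the order H, M, with no cell reused.
Route from N: down 1 to R, left 3 to O, up 2 to F, right 1 to H, down 1 to L, right 1 to M, up 2 to C — 11 moves in all.
Check: order respected (H at step 7, M at step 9); 11 moves as required.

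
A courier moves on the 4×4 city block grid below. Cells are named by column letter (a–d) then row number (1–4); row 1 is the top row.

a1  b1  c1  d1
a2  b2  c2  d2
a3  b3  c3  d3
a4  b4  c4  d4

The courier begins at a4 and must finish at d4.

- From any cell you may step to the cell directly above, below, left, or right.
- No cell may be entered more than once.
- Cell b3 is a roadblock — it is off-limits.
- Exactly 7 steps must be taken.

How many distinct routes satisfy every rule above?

4

Need simple routes of exactly 7 moves from a4 to d4 (Manhattan distance 3, so 2 moves are spent on a detour and 2 undoing it).
Enumerating: a4 a3 a2 b2 c2 c3 c4 d4 | a4 a3 a2 b2 c2 c3 d3 d4 | a4 a3 a2 b2 c2 d2 d3 d4 | a4 b4 c4 c3 c2 d2 d3 d4.
That gives 4 routes.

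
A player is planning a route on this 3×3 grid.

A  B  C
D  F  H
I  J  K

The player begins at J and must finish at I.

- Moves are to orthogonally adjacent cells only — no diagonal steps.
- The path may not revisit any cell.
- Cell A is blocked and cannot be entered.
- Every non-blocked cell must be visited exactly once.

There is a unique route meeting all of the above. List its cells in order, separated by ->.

Need to visit all 8 open cells exactly once, starting at J and ending at I.
Cell D has only two open neighbours (I and F), so the path must pass straight through it: one of those is the cell it's entered from and the other is where it exits.
Route from J: right 1 to K, up 2 to C, left 1 to B, down 1 to F, left 1 to D, down 1 to I — 7 moves in all.
Check: all 8 open cells covered.

J -> K -> H -> C -> B -> F -> D -> I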